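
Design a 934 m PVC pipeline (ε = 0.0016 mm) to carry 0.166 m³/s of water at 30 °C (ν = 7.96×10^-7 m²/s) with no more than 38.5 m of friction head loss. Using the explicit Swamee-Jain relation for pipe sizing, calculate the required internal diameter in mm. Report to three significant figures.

D ≈ 232 mm

Swamee-Jain (Type III): D = 0.66·[ε^1.25·(LQ²/(gh_f))^4.75 + ν·Q^9.4·(L/(gh_f))^5.2]^0.04
LQ²/(gh_f) = 0.06814; L/(gh_f) = 2.473
Term 1 = ε^1.25·(…)^4.75 = 1.64×10^-13; Term 2 = ν·Q^9.4·(…)^5.2 = 4.12×10^-12
D = 0.66·(1.64×10^-13 + 4.12×10^-12)^0.04 = 0.2316 m = 232 mm
Check: V = 3.94 m/s, Re = 1.15×10^6, f = 0.01153, h_f = 36.8 m ≈ 38.5 m ✓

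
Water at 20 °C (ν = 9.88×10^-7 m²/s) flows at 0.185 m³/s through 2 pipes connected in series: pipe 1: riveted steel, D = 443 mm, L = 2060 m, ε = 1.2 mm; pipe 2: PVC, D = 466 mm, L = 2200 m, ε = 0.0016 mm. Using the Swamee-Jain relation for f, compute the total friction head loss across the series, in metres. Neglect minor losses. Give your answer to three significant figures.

H ≈ 12.5 m

Pipe 1: V = 1.200 m/s, Re = 5.38×10^5, ε/D = 0.00271, f = 0.02581, h_1 = f(L/D)V²/2g = 8.812 m
Pipe 2: V = 1.085 m/s, Re = 5.12×10^5, ε/D = 3.43×10^-6, f = 0.01309, h_2 = f(L/D)V²/2g = 3.707 m
Series → Q common, losses add: H = Σh = 12.52 m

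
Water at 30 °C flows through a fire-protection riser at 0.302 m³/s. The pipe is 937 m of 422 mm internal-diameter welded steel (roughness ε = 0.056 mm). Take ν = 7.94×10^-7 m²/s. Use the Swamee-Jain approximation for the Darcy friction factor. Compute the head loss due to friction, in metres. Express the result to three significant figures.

V = 4Q/(πD²) = 4·0.302/(π·0.422²) = 2.159 m/s
Re = VD/ν = 2.159·0.422/7.94×10^-7 = 1.15×10^6 → turbulent
ε/D = 0.056/422 = 1.33×10^-4
Swamee-Jain: f = 0.01383
h_f = f(L/D)V²/(2g) = 0.01383·(937/0.422)·2.159²/(2·9.81) = 7.298 m

h_f ≈ 7.30 m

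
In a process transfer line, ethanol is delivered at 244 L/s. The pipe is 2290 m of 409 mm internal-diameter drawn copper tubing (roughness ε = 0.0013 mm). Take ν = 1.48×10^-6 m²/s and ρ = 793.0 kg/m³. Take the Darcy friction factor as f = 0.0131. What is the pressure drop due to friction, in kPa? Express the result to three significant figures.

V = 4Q/(πD²) = 4·0.244/(π·0.409²) = 1.857 m/s
h_f = f(L/D)V²/(2g) = 0.01310·(2290/0.409)·1.857²/(2·9.81) = 12.89 m
Δp = ρg·h_f = 793.0·9.81·12.89 = 100.3 kPa

Δp ≈ 100 kPa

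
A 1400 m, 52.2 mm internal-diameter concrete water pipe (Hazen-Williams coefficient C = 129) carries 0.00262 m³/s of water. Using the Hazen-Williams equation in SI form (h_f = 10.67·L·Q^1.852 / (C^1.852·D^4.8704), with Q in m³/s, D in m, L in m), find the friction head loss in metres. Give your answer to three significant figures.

h_f = 10.67·1400·0.00262^1.852 / (129^1.852·0.0522^4.8704) = 53.66 m

h_f ≈ 53.7 m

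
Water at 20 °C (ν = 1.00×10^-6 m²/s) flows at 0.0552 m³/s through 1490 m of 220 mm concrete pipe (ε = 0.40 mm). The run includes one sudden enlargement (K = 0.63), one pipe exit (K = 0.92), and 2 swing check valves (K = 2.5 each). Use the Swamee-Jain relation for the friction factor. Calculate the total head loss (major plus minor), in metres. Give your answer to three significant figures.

V = 4Q/(πD²) = 1.452 m/s; V²/2g = 0.1075 m
Re = 3.19×10^5, ε/D = 0.00182 → f = 0.02359 (Swamee-Jain)
Major: h_f = f(L/D)·V²/2g = 0.02359·6773·0.1075 = 17.17 m
Minor: ΣK = 6.55; h_m = ΣK·V²/2g = 0.7040 m
Total H_L = 17.17 + 0.7040 = 17.87 m

H_L ≈ 17.9 m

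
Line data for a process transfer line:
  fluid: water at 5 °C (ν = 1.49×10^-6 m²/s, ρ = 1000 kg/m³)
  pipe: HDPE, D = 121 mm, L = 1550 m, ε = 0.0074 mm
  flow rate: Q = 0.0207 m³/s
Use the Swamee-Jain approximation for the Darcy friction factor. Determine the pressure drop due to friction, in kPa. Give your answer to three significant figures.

V = 4Q/(πD²) = 4·0.0207/(π·0.121²) = 1.800 m/s
Re = VD/ν = 1.800·0.121/1.49×10^-6 = 1.46×10^5 → turbulent
ε/D = 0.0074/121 = 6.12×10^-5
Swamee-Jain: f = 0.01698
h_f = f(L/D)V²/(2g) = 0.01698·(1550/0.121)·1.800²/(2·9.81) = 35.92 m
Δp = ρg·h_f = 1000·9.81·35.92 = 352.4 kPa

Δp ≈ 352 kPa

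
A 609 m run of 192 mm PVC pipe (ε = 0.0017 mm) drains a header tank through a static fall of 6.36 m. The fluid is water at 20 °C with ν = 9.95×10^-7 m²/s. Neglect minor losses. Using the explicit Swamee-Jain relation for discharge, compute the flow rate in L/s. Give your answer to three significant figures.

Q ≈ 47.9 L/s

Swamee-Jain (Type II): Q = -0.965·√(gD⁵h_f/L)·ln[ε/(3.7D) + √(3.17ν²L/(gD³h_f))]
√(gD⁵h_f/L) = √(9.81·0.192⁵·6.36/609) = 0.005170
ε/(3.7D) = 2.39×10^-6; √(3.17ν²L/(gD³h_f)) = 6.58×10^-5
Q = -0.965·0.005170·ln(6.818×10^-5) = 0.04786 m³/s
Check: V = 1.65 m/s, Re = 3.19×10^5, f = 0.01432, h_f = 6.33 m ≈ 6.36 m ✓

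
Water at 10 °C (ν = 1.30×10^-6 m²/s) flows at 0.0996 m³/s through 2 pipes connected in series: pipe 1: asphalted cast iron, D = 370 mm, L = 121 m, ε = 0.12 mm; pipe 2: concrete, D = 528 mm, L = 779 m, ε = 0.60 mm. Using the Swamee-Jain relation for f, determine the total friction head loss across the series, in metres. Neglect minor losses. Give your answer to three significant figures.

Pipe 1: V = 0.9263 m/s, Re = 2.64×10^5, ε/D = 3.24×10^-4, f = 0.01744, h_1 = f(L/D)V²/2g = 0.2494 m
Pipe 2: V = 0.4549 m/s, Re = 1.85×10^5, ε/D = 0.00114, f = 0.02181, h_2 = f(L/D)V²/2g = 0.3394 m
Series → Q common, losses add: H = Σh = 0.5888 m

H ≈ 0.589 m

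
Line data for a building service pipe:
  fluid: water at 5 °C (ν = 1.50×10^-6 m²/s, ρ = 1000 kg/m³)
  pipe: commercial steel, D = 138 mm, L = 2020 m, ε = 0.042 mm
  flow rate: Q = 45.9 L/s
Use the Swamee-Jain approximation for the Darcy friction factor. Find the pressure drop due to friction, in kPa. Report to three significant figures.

V = 4Q/(πD²) = 4·0.0459/(π·0.138²) = 3.069 m/s
Re = VD/ν = 3.069·0.138/1.50×10^-6 = 2.82×10^5 → turbulent
ε/D = 0.042/138 = 3.04×10^-4
Swamee-Jain: f = 0.01719
h_f = f(L/D)V²/(2g) = 0.01719·(2020/0.138)·3.069²/(2·9.81) = 120.8 m
Δp = ρg·h_f = 1000·9.81·120.8 = 1185 kPa

Δp ≈ 1180 kPa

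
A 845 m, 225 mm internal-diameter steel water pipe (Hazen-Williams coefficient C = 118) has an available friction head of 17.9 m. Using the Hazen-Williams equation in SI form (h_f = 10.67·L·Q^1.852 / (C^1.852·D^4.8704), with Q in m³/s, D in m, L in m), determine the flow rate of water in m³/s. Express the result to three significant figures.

Rearranging: Q = [h_f·C^1.852·D^4.8704 / (10.67·L)]^(1/1.852)
Q = [17.9·118^1.852·0.225^4.8704 / (10.67·845)]^0.540 = 0.08113 m³/s

Q ≈ 0.0811 m³/s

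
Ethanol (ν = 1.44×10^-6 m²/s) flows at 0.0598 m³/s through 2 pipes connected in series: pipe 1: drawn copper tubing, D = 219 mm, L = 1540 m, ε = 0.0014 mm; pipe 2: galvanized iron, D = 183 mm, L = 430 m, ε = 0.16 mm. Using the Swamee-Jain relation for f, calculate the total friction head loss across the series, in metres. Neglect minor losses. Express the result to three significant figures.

H ≈ 26.1 m

Pipe 1: V = 1.588 m/s, Re = 2.41×10^5, ε/D = 6.39×10^-6, f = 0.01504, h_1 = f(L/D)V²/2g = 13.59 m
Pipe 2: V = 2.274 m/s, Re = 2.89×10^5, ε/D = 8.74×10^-4, f = 0.02025, h_2 = f(L/D)V²/2g = 12.53 m
Series → Q common, losses add: H = Σh = 26.12 m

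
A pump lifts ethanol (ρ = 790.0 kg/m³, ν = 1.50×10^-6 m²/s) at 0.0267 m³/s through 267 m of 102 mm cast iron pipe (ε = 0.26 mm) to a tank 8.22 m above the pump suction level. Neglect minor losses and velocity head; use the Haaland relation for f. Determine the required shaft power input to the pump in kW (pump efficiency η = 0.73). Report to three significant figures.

V = 4Q/(πD²) = 3.268 m/s; Re = 2.22×10^5; ε/D = 0.00255; f = 0.02566
h_f = f(L/D)V²/2g = 36.55 m
Total head H = z + h_f = 8.22 + 36.55 = 44.77 m
P_hyd = ρgQH = 790.0·9.81·0.0267·44.77 = 9.265 kW
P_shaft = P_hyd/η = 9.265/0.73 = 12.69 kW

P_shaft ≈ 12.7 kW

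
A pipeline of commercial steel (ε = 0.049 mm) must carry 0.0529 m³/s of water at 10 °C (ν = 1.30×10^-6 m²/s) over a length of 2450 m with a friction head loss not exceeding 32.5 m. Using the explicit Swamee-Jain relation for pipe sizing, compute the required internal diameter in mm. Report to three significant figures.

Swamee-Jain (Type III): D = 0.66·[ε^1.25·(LQ²/(gh_f))^4.75 + ν·Q^9.4·(L/(gh_f))^5.2]^0.04
LQ²/(gh_f) = 0.02150; L/(gh_f) = 7.684
Term 1 = ε^1.25·(…)^4.75 = 4.92×10^-14; Term 2 = ν·Q^9.4·(…)^5.2 = 5.24×10^-14
D = 0.66·(4.92×10^-14 + 5.24×10^-14)^0.04 = 0.1994 m = 199 mm
Check: V = 1.69 m/s, Re = 2.60×10^5, f = 0.01692, h_f = 30.4 m ≈ 32.5 m ✓

D ≈ 199 mm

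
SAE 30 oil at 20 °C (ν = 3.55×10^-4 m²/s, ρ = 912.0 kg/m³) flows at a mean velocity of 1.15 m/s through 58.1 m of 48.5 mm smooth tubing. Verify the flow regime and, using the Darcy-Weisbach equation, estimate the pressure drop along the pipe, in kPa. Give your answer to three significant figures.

Re = VD/ν = 1.15·0.04850/3.55×10^-4 = 157 → laminar (Re < 2300)
f = 64/Re = 0.4074
h_f = f(L/D)V²/(2g) = 0.4074·(58.1/0.04850)·1.15²/(2·9.81) = 32.89 m
Δp = ρg·h_f = 912.0·9.81·32.89 = 294.3 kPa

Δp ≈ 294 kPa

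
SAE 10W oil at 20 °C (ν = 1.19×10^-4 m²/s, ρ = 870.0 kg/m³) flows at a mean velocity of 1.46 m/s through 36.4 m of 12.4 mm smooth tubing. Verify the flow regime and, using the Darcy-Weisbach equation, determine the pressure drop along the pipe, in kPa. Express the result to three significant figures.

Re = VD/ν = 1.46·0.01240/1.19×10^-4 = 152 → laminar (Re < 2300)
f = 64/Re = 0.4207
h_f = f(L/D)V²/(2g) = 0.4207·(36.4/0.01240)·1.46²/(2·9.81) = 134.2 m
Δp = ρg·h_f = 870.0·9.81·134.2 = 1145 kPa

Δp ≈ 1150 kPa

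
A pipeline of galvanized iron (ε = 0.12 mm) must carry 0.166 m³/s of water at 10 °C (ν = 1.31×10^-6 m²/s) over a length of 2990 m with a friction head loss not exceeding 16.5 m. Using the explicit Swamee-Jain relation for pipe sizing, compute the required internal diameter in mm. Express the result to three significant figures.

D ≈ 375 mm

Swamee-Jain (Type III): D = 0.66·[ε^1.25·(LQ²/(gh_f))^4.75 + ν·Q^9.4·(L/(gh_f))^5.2]^0.04
LQ²/(gh_f) = 0.5090; L/(gh_f) = 18.47
Term 1 = ε^1.25·(…)^4.75 = 5.08×10^-7; Term 2 = ν·Q^9.4·(…)^5.2 = 2.36×10^-7
D = 0.66·(5.08×10^-7 + 2.36×10^-7)^0.04 = 0.3753 m = 375 mm
Check: V = 1.50 m/s, Re = 4.30×10^5, f = 0.01670, h_f = 15.3 m ≈ 16.5 m ✓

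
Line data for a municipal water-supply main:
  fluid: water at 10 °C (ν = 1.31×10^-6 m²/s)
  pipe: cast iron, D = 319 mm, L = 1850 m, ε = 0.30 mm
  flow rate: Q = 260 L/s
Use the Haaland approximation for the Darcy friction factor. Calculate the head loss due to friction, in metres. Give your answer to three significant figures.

V = 4Q/(πD²) = 4·0.260/(π·0.319²) = 3.253 m/s
Re = VD/ν = 3.253·0.319/1.31×10^-6 = 7.92×10^5 → turbulent
ε/D = 0.30/319 = 9.40×10^-4
Haaland: f = 0.01973
h_f = f(L/D)V²/(2g) = 0.01973·(1850/0.319)·3.253²/(2·9.81) = 61.73 m

h_f ≈ 61.7 m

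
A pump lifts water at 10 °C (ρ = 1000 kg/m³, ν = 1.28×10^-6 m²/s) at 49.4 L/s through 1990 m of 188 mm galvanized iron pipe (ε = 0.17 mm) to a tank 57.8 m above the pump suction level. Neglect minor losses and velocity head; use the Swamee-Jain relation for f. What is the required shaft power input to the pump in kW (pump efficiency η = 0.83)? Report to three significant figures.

P_shaft ≈ 54.2 kW

V = 4Q/(πD²) = 1.780 m/s; Re = 2.61×10^5; ε/D = 9.04×10^-4; f = 0.02048
h_f = f(L/D)V²/2g = 34.99 m
Total head H = z + h_f = 57.8 + 34.99 = 92.79 m
P_hyd = ρgQH = 1000·9.81·0.0494·92.79 = 44.97 kW
P_shaft = P_hyd/η = 44.97/0.83 = 54.18 kW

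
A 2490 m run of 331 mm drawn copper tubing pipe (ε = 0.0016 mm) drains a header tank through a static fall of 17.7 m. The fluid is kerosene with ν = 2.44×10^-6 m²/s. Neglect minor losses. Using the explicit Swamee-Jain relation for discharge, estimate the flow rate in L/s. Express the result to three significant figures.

Q ≈ 150 L/s

Swamee-Jain (Type II): Q = -0.965·√(gD⁵h_f/L)·ln[ε/(3.7D) + √(3.17ν²L/(gD³h_f))]
√(gD⁵h_f/L) = √(9.81·0.331⁵·17.7/2490) = 0.01665
ε/(3.7D) = 1.31×10^-6; √(3.17ν²L/(gD³h_f)) = 8.64×10^-5
Q = -0.965·0.01665·ln(8.769×10^-5) = 0.1501 m³/s
Check: V = 1.74 m/s, Re = 2.37×10^5, f = 0.01509, h_f = 17.6 m ≈ 17.7 m ✓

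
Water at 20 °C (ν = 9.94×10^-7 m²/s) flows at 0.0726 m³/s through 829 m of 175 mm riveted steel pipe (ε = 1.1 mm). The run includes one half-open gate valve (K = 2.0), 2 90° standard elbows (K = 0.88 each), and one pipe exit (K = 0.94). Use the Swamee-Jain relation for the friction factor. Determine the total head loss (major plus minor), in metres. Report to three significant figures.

V = 4Q/(πD²) = 3.018 m/s; V²/2g = 0.4643 m
Re = 5.31×10^5, ε/D = 0.00629 → f = 0.03283 (Swamee-Jain)
Major: h_f = f(L/D)·V²/2g = 0.03283·4737·0.4643 = 72.21 m
Minor: ΣK = 4.70; h_m = ΣK·V²/2g = 2.182 m
Total H_L = 72.21 + 2.182 = 74.39 m

H_L ≈ 74.4 m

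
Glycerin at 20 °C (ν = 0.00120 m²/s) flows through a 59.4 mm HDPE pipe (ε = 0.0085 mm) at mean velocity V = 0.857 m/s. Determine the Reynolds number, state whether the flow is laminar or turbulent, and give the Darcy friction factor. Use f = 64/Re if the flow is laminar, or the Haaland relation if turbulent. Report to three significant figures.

Re = VD/ν = 0.8570·0.0594/0.00120 = 42.4
Re < 2300 → laminar → f = 64/Re = 1.509

Re ≈ 42.4; laminar; f = 64/Re ≈ 1.51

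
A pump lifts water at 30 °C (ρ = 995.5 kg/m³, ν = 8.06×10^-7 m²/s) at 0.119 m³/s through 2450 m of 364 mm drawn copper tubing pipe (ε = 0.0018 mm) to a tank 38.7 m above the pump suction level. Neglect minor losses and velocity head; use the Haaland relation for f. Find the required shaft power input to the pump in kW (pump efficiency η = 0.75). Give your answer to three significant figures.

P_shaft ≈ 69.0 kW

V = 4Q/(πD²) = 1.144 m/s; Re = 5.16×10^5; ε/D = 4.95×10^-6; f = 0.01304
h_f = f(L/D)V²/2g = 5.851 m
Total head H = z + h_f = 38.7 + 5.851 = 44.55 m
P_hyd = ρgQH = 995.5·9.81·0.119·44.55 = 51.77 kW
P_shaft = P_hyd/η = 51.77/0.75 = 69.03 kW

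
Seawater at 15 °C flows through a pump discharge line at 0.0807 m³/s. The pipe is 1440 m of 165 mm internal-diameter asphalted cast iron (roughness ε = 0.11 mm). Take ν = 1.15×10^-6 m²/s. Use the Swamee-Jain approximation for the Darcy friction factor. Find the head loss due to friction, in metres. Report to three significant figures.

V = 4Q/(πD²) = 4·0.0807/(π·0.165²) = 3.774 m/s
Re = VD/ν = 3.774·0.165/1.15×10^-6 = 5.42×10^5 → turbulent
ε/D = 0.11/165 = 6.67×10^-4
Swamee-Jain: f = 0.01868
h_f = f(L/D)V²/(2g) = 0.01868·(1440/0.165)·3.774²/(2·9.81) = 118.4 m

h_f ≈ 118 m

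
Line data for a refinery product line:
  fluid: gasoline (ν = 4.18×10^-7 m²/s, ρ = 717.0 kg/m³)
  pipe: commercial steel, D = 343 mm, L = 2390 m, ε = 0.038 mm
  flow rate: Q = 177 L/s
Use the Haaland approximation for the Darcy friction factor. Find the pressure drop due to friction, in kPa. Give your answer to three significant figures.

Δp ≈ 120 kPa

V = 4Q/(πD²) = 4·0.177/(π·0.343²) = 1.916 m/s
Re = VD/ν = 1.916·0.343/4.18×10^-7 = 1.57×10^6 → turbulent
ε/D = 0.038/343 = 1.11×10^-4
Haaland: f = 0.01309
h_f = f(L/D)V²/(2g) = 0.01309·(2390/0.343)·1.916²/(2·9.81) = 17.05 m
Δp = ρg·h_f = 717.0·9.81·17.05 = 119.9 kPa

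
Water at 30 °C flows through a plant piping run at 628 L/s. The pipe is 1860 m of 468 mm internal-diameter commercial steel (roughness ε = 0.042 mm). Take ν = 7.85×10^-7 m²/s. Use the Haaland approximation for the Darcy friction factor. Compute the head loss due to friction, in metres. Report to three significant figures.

V = 4Q/(πD²) = 4·0.628/(π·0.468²) = 3.651 m/s
Re = VD/ν = 3.651·0.468/7.85×10^-7 = 2.18×10^6 → turbulent
ε/D = 0.042/468 = 8.97×10^-5
Haaland: f = 0.01249
h_f = f(L/D)V²/(2g) = 0.01249·(1860/0.468)·3.651²/(2·9.81) = 33.73 m

h_f ≈ 33.7 m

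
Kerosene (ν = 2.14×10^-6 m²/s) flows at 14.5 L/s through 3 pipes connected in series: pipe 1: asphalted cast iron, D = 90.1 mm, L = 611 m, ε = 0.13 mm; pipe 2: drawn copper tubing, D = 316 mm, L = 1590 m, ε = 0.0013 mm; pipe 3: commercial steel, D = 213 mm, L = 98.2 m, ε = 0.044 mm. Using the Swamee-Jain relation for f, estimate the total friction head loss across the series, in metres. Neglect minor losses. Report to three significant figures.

H ≈ 42.9 m

Pipe 1: V = 2.274 m/s, Re = 9.58×10^4, ε/D = 0.00144, f = 0.02385, h_1 = f(L/D)V²/2g = 42.64 m
Pipe 2: V = 0.1849 m/s, Re = 2.73×10^4, ε/D = 4.11×10^-6, f = 0.02392, h_2 = f(L/D)V²/2g = 0.2097 m
Pipe 3: V = 0.4069 m/s, Re = 4.05×10^4, ε/D = 2.07×10^-4, f = 0.02251, h_3 = f(L/D)V²/2g = 0.08760 m
Series → Q common, losses add: H = Σh = 42.93 m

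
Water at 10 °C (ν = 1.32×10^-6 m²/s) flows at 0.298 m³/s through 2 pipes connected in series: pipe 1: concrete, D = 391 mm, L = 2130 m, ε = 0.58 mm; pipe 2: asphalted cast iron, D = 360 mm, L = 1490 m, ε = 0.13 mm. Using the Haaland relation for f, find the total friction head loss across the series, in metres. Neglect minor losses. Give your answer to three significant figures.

H ≈ 67.0 m

Pipe 1: V = 2.482 m/s, Re = 7.35×10^5, ε/D = 0.00148, f = 0.02198, h_1 = f(L/D)V²/2g = 37.59 m
Pipe 2: V = 2.928 m/s, Re = 7.98×10^5, ε/D = 3.61×10^-4, f = 0.01626, h_2 = f(L/D)V²/2g = 29.40 m
Series → Q common, losses add: H = Σh = 66.99 m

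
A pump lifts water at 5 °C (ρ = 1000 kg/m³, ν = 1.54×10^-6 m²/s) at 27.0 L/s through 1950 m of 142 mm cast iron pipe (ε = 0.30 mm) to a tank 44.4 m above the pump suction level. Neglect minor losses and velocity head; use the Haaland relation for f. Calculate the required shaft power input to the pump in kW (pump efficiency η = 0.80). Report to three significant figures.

V = 4Q/(πD²) = 1.705 m/s; Re = 1.57×10^5; ε/D = 0.00211; f = 0.02477
h_f = f(L/D)V²/2g = 50.39 m
Total head H = z + h_f = 44.4 + 50.39 = 94.79 m
P_hyd = ρgQH = 1000·9.81·0.0270·94.79 = 25.11 kW
P_shaft = P_hyd/η = 25.11/0.80 = 31.38 kW

P_shaft ≈ 31.4 kW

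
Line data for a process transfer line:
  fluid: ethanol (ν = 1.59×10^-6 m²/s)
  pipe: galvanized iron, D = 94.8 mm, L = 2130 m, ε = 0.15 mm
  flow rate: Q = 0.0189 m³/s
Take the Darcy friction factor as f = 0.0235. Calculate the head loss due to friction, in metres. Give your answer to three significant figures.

V = 4Q/(πD²) = 4·0.0189/(π·0.0948²) = 2.678 m/s
h_f = f(L/D)V²/(2g) = 0.02350·(2130/0.0948)·2.678²/(2·9.81) = 193.0 m

h_f ≈ 193 m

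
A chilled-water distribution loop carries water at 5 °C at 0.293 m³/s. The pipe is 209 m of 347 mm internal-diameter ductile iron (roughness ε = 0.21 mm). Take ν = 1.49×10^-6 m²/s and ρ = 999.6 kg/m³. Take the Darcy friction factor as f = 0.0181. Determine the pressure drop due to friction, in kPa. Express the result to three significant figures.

V = 4Q/(πD²) = 4·0.293/(π·0.347²) = 3.098 m/s
h_f = f(L/D)V²/(2g) = 0.01810·(209/0.347)·3.098²/(2·9.81) = 5.334 m
Δp = ρg·h_f = 999.6·9.81·5.334 = 52.30 kPa

Δp ≈ 52.3 kPa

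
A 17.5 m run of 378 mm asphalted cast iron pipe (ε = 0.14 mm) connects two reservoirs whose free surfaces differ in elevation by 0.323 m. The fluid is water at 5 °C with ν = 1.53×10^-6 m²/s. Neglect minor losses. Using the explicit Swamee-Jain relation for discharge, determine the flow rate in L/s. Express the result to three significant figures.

Swamee-Jain (Type II): Q = -0.965·√(gD⁵h_f/L)·ln[ε/(3.7D) + √(3.17ν²L/(gD³h_f))]
√(gD⁵h_f/L) = √(9.81·0.378⁵·0.323/17.5) = 0.03738
ε/(3.7D) = 1.00×10^-4; √(3.17ν²L/(gD³h_f)) = 2.75×10^-5
Q = -0.965·0.03738·ln(1.276×10^-4) = 0.3234 m³/s
Check: V = 2.88 m/s, Re = 7.12×10^5, f = 0.01659, h_f = 0.325 m ≈ 0.323 m ✓

Q ≈ 323 L/s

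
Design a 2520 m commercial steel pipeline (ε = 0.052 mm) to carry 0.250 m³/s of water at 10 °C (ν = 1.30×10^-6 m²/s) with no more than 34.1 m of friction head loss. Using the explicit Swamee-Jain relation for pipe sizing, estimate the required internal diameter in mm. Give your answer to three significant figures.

D ≈ 358 mm

Swamee-Jain (Type III): D = 0.66·[ε^1.25·(LQ²/(gh_f))^4.75 + ν·Q^9.4·(L/(gh_f))^5.2]^0.04
LQ²/(gh_f) = 0.4708; L/(gh_f) = 7.533
Term 1 = ε^1.25·(…)^4.75 = 1.23×10^-7; Term 2 = ν·Q^9.4·(…)^5.2 = 1.03×10^-7
D = 0.66·(1.23×10^-7 + 1.03×10^-7)^0.04 = 0.3579 m = 358 mm
Check: V = 2.48 m/s, Re = 6.84×10^5, f = 0.01454, h_f = 32.2 m ≈ 34.1 m ✓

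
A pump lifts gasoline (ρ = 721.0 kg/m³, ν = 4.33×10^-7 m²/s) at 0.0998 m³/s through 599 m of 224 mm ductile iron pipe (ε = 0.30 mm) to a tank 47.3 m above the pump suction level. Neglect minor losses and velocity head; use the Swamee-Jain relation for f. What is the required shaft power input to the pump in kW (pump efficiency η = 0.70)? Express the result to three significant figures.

V = 4Q/(πD²) = 2.532 m/s; Re = 1.31×10^6; ε/D = 0.00134; f = 0.02137
h_f = f(L/D)V²/2g = 18.68 m
Total head H = z + h_f = 47.3 + 18.68 = 65.98 m
P_hyd = ρgQH = 721.0·9.81·0.0998·65.98 = 46.57 kW
P_shaft = P_hyd/η = 46.57/0.70 = 66.53 kW

P_shaft ≈ 66.5 kW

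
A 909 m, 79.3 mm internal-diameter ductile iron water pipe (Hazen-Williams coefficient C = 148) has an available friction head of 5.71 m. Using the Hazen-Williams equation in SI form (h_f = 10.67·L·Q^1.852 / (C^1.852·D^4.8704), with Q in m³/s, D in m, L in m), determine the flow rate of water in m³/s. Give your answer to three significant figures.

Q ≈ 0.00340 m³/s

Rearranging: Q = [h_f·C^1.852·D^4.8704 / (10.67·L)]^(1/1.852)
Q = [5.71·148^1.852·0.0793^4.8704 / (10.67·909)]^0.540 = 0.003400 m³/s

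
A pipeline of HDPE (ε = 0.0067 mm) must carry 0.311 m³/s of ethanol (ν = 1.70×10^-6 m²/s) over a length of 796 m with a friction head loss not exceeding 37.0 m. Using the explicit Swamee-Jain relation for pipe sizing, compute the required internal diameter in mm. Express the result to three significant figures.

D ≈ 296 mm

Swamee-Jain (Type III): D = 0.66·[ε^1.25·(LQ²/(gh_f))^4.75 + ν·Q^9.4·(L/(gh_f))^5.2]^0.04
LQ²/(gh_f) = 0.2121; L/(gh_f) = 2.193
Term 1 = ε^1.25·(…)^4.75 = 2.16×10^-10; Term 2 = ν·Q^9.4·(…)^5.2 = 1.72×10^-9
D = 0.66·(2.16×10^-10 + 1.72×10^-9)^0.04 = 0.2958 m = 296 mm
Check: V = 4.52 m/s, Re = 7.87×10^5, f = 0.01255, h_f = 35.3 m ≈ 37.0 m ✓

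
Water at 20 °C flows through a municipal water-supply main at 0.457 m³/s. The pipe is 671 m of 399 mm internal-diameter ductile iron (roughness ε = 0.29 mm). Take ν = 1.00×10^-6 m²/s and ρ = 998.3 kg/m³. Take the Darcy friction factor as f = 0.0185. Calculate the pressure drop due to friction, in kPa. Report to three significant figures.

V = 4Q/(πD²) = 4·0.457/(π·0.399²) = 3.655 m/s
h_f = f(L/D)V²/(2g) = 0.01850·(671/0.399)·3.655²/(2·9.81) = 21.18 m
Δp = ρg·h_f = 998.3·9.81·21.18 = 207.5 kPa

Δp ≈ 207 kPa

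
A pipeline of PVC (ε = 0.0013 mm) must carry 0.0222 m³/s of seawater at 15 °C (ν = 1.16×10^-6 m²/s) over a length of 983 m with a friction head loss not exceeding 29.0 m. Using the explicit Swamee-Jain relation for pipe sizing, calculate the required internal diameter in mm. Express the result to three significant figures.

D ≈ 118 mm

Swamee-Jain (Type III): D = 0.66·[ε^1.25·(LQ²/(gh_f))^4.75 + ν·Q^9.4·(L/(gh_f))^5.2]^0.04
LQ²/(gh_f) = 0.001703; L/(gh_f) = 3.455
Term 1 = ε^1.25·(…)^4.75 = 3.09×10^-21; Term 2 = ν·Q^9.4·(…)^5.2 = 2.09×10^-19
D = 0.66·(3.09×10^-21 + 2.09×10^-19)^0.04 = 0.1182 m = 118 mm
Check: V = 2.02 m/s, Re = 2.06×10^5, f = 0.01554, h_f = 27.0 m ≈ 29.0 m ✓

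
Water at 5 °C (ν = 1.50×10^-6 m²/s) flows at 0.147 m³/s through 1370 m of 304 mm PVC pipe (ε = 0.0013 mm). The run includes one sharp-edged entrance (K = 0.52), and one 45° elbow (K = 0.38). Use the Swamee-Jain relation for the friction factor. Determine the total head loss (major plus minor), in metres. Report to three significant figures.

H_L ≈ 13.0 m

V = 4Q/(πD²) = 2.025 m/s; V²/2g = 0.2091 m
Re = 4.10×10^5, ε/D = 4.28×10^-6 → f = 0.01363 (Swamee-Jain)
Major: h_f = f(L/D)·V²/2g = 0.01363·4507·0.2091 = 12.84 m
Minor: ΣK = 0.900; h_m = ΣK·V²/2g = 0.1881 m
Total H_L = 12.84 + 0.1881 = 13.03 m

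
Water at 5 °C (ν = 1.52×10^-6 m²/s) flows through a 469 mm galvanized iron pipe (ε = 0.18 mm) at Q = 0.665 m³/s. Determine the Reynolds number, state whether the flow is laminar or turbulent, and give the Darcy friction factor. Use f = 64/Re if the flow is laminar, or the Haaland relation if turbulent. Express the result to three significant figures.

V = 4Q/(πD²) = 3.849 m/s
Re = VD/ν = 3.849·0.469/1.52×10^-6 = 1.19×10^6
Re > 4000 → turbulent; ε/D = 3.84×10^-4
Haaland: f = 0.01623

Re ≈ 1.19×10^6; turbulent; f ≈ 0.0162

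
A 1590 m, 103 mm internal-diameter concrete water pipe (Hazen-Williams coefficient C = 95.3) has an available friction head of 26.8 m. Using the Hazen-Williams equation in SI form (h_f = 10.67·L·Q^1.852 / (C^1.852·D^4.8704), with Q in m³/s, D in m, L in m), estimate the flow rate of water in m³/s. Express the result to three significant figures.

Q ≈ 0.00742 m³/s

Rearranging: Q = [h_f·C^1.852·D^4.8704 / (10.67·L)]^(1/1.852)
Q = [26.8·95.3^1.852·0.103^4.8704 / (10.67·1590)]^0.540 = 0.007420 m³/s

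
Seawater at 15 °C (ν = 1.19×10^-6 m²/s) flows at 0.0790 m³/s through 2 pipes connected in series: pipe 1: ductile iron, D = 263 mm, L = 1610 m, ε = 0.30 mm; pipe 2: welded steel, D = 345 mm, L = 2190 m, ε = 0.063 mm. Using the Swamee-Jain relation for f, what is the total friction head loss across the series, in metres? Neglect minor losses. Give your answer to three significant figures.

Pipe 1: V = 1.454 m/s, Re = 3.21×10^5, ε/D = 0.00114, f = 0.02125, h_1 = f(L/D)V²/2g = 14.02 m
Pipe 2: V = 0.8451 m/s, Re = 2.45×10^5, ε/D = 1.83×10^-4, f = 0.01657, h_2 = f(L/D)V²/2g = 3.828 m
Series → Q common, losses add: H = Σh = 17.85 m

H ≈ 17.9 m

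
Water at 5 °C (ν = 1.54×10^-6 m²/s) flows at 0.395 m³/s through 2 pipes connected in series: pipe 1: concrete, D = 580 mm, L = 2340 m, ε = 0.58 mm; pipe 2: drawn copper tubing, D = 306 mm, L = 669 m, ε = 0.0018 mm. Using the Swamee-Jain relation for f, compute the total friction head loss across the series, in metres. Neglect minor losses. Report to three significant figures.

Pipe 1: V = 1.495 m/s, Re = 5.63×10^5, ε/D = 0.00100, f = 0.02028, h_1 = f(L/D)V²/2g = 9.323 m
Pipe 2: V = 5.371 m/s, Re = 1.07×10^6, ε/D = 5.88×10^-6, f = 0.01163, h_2 = f(L/D)V²/2g = 37.40 m
Series → Q common, losses add: H = Σh = 46.72 m

H ≈ 46.7 m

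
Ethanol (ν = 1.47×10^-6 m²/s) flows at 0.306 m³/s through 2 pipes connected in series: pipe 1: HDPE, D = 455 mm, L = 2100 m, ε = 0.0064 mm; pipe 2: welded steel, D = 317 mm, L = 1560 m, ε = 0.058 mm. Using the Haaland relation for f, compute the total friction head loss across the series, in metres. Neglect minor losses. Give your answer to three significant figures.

Pipe 1: V = 1.882 m/s, Re = 5.83×10^5, ε/D = 1.41×10^-5, f = 0.01289, h_1 = f(L/D)V²/2g = 10.74 m
Pipe 2: V = 3.877 m/s, Re = 8.36×10^5, ε/D = 1.83×10^-4, f = 0.01456, h_2 = f(L/D)V²/2g = 54.89 m
Series → Q common, losses add: H = Σh = 65.64 m

H ≈ 65.6 m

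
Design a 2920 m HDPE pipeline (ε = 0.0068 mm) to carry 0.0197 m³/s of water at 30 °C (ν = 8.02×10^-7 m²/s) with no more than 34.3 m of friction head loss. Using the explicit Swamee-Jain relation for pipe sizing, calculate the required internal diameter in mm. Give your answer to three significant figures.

Swamee-Jain (Type III): D = 0.66·[ε^1.25·(LQ²/(gh_f))^4.75 + ν·Q^9.4·(L/(gh_f))^5.2]^0.04
LQ²/(gh_f) = 0.003368; L/(gh_f) = 8.678
Term 1 = ε^1.25·(…)^4.75 = 6.25×10^-19; Term 2 = ν·Q^9.4·(…)^5.2 = 5.65×10^-18
D = 0.66·(6.25×10^-19 + 5.65×10^-18)^0.04 = 0.1353 m = 135 mm
Check: V = 1.37 m/s, Re = 2.31×10^5, f = 0.01559, h_f = 32.1 m ≈ 34.3 m ✓

D ≈ 135 mm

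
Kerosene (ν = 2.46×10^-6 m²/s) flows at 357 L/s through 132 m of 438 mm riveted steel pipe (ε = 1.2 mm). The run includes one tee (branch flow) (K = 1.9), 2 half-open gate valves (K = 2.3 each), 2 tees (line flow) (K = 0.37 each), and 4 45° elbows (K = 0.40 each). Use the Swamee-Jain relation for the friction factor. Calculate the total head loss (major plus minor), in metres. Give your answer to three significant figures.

V = 4Q/(πD²) = 2.369 m/s; V²/2g = 0.2861 m
Re = 4.22×10^5, ε/D = 0.00274 → f = 0.02598 (Swamee-Jain)
Major: h_f = f(L/D)·V²/2g = 0.02598·301.4·0.2861 = 2.240 m
Minor: ΣK = 8.84; h_m = ΣK·V²/2g = 2.529 m
Total H_L = 2.240 + 2.529 = 4.769 m

H_L ≈ 4.77 m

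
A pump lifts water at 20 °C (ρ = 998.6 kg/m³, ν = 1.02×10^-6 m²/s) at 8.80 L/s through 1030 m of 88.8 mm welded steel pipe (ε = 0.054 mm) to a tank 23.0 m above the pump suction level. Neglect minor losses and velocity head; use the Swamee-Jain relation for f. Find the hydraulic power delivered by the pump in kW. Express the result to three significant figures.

V = 4Q/(πD²) = 1.421 m/s; Re = 1.24×10^5; ε/D = 6.08×10^-4; f = 0.02038
h_f = f(L/D)V²/2g = 24.32 m
Total head H = z + h_f = 23.0 + 24.32 = 47.32 m
P_hyd = ρgQH = 998.6·9.81·0.00880·47.32 = 4.079 kW

P_hyd ≈ 4.08 kW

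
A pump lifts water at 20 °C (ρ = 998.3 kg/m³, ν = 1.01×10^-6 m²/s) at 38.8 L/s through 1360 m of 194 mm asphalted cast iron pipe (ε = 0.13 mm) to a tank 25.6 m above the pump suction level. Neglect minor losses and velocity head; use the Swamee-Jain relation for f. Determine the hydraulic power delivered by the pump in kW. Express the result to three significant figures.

P_hyd ≈ 14.3 kW

V = 4Q/(πD²) = 1.313 m/s; Re = 2.52×10^5; ε/D = 6.70×10^-4; f = 0.01945
h_f = f(L/D)V²/2g = 11.98 m
Total head H = z + h_f = 25.6 + 11.98 = 37.58 m
P_hyd = ρgQH = 998.3·9.81·0.0388·37.58 = 14.28 kW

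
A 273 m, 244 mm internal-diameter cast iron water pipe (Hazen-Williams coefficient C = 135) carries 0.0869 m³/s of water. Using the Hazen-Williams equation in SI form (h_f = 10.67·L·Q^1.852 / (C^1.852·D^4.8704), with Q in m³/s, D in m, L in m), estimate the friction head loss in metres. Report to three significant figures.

h_f = 10.67·273·0.0869^1.852 / (135^1.852·0.244^4.8704) = 3.449 m

h_f ≈ 3.45 m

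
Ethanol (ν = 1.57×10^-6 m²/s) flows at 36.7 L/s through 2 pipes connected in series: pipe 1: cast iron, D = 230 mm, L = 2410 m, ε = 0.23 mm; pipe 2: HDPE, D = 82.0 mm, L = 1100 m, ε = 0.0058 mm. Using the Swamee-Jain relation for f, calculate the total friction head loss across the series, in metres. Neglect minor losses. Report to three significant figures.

Pipe 1: V = 0.8833 m/s, Re = 1.29×10^5, ε/D = 0.00100, f = 0.02185, h_1 = f(L/D)V²/2g = 9.104 m
Pipe 2: V = 6.949 m/s, Re = 3.63×10^5, ε/D = 7.07×10^-5, f = 0.01473, h_2 = f(L/D)V²/2g = 486.5 m
Series → Q common, losses add: H = Σh = 495.6 m

H ≈ 496 m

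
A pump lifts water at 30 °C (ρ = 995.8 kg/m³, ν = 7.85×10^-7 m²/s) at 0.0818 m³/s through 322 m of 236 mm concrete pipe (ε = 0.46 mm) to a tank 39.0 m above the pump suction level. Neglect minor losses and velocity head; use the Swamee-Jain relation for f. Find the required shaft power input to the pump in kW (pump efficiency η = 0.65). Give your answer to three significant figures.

P_shaft ≈ 55.0 kW

V = 4Q/(πD²) = 1.870 m/s; Re = 5.62×10^5; ε/D = 0.00195; f = 0.02370
h_f = f(L/D)V²/2g = 5.763 m
Total head H = z + h_f = 39.0 + 5.763 = 44.76 m
P_hyd = ρgQH = 995.8·9.81·0.0818·44.76 = 35.77 kW
P_shaft = P_hyd/η = 35.77/0.65 = 55.03 kW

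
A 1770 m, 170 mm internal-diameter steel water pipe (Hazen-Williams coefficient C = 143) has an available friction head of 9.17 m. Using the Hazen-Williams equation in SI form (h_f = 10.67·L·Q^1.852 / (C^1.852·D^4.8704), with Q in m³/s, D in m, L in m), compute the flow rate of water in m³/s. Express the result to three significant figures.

Q ≈ 0.0220 m³/s

Rearranging: Q = [h_f·C^1.852·D^4.8704 / (10.67·L)]^(1/1.852)
Q = [9.17·143^1.852·0.170^4.8704 / (10.67·1770)]^0.540 = 0.02199 m³/s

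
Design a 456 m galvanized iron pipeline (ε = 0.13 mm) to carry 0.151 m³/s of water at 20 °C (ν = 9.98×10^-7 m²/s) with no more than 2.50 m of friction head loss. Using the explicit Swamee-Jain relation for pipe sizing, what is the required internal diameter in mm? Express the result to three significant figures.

D ≈ 362 mm

Swamee-Jain (Type III): D = 0.66·[ε^1.25·(LQ²/(gh_f))^4.75 + ν·Q^9.4·(L/(gh_f))^5.2]^0.04
LQ²/(gh_f) = 0.4239; L/(gh_f) = 18.59
Term 1 = ε^1.25·(…)^4.75 = 2.36×10^-7; Term 2 = ν·Q^9.4·(…)^5.2 = 7.62×10^-8
D = 0.66·(2.36×10^-7 + 7.62×10^-8)^0.04 = 0.3625 m = 362 mm
Check: V = 1.46 m/s, Re = 5.31×10^5, f = 0.01676, h_f = 2.30 m ≈ 2.50 m ✓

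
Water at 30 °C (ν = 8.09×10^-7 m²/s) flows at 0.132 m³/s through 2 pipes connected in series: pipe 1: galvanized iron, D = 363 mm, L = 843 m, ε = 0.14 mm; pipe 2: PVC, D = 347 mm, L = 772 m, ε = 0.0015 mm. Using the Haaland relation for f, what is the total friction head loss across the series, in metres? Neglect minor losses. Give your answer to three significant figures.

Pipe 1: V = 1.275 m/s, Re = 5.72×10^5, ε/D = 3.86×10^-4, f = 0.01669, h_1 = f(L/D)V²/2g = 3.214 m
Pipe 2: V = 1.396 m/s, Re = 5.99×10^5, ε/D = 4.32×10^-6, f = 0.01271, h_2 = f(L/D)V²/2g = 2.807 m
Series → Q common, losses add: H = Σh = 6.021 m

H ≈ 6.02 m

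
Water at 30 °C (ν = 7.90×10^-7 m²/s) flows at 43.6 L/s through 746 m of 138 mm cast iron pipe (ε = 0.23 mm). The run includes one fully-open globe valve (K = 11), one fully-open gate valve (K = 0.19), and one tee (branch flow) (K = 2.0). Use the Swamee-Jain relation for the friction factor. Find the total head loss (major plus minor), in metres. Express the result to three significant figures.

H_L ≈ 59.2 m

V = 4Q/(πD²) = 2.915 m/s; V²/2g = 0.4331 m
Re = 5.09×10^5, ε/D = 0.00167 → f = 0.02285 (Swamee-Jain)
Major: h_f = f(L/D)·V²/2g = 0.02285·5406·0.4331 = 53.50 m
Minor: ΣK = 13.2; h_m = ΣK·V²/2g = 5.712 m
Total H_L = 53.50 + 5.712 = 59.21 m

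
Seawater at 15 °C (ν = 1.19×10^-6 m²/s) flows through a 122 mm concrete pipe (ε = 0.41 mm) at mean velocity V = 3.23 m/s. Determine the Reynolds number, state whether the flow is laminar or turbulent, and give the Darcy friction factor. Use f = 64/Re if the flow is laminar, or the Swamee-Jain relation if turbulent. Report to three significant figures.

Re ≈ 3.31×10^5; turbulent; f ≈ 0.0275

Re = VD/ν = 3.230·0.122/1.19×10^-6 = 3.31×10^5
Re > 4000 → turbulent; ε/D = 0.00336
Swamee-Jain: f = 0.02754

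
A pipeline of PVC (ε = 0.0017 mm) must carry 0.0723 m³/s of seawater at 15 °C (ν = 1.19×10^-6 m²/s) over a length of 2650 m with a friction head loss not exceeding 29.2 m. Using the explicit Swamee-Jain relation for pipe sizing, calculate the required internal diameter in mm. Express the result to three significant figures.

Swamee-Jain (Type III): D = 0.66·[ε^1.25·(LQ²/(gh_f))^4.75 + ν·Q^9.4·(L/(gh_f))^5.2]^0.04
LQ²/(gh_f) = 0.04836; L/(gh_f) = 9.251
Term 1 = ε^1.25·(…)^4.75 = 3.46×10^-14; Term 2 = ν·Q^9.4·(…)^5.2 = 2.37×10^-12
D = 0.66·(3.46×10^-14 + 2.37×10^-12)^0.04 = 0.2264 m = 226 mm
Check: V = 1.80 m/s, Re = 3.42×10^5, f = 0.01413, h_f = 27.2 m ≈ 29.2 m ✓

D ≈ 226 mm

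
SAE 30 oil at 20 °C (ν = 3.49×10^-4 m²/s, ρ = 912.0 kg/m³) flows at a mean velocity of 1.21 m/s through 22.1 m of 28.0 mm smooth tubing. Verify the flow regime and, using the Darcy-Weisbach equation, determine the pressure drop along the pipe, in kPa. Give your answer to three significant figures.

Re = VD/ν = 1.21·0.02800/3.49×10^-4 = 97.1 → laminar (Re < 2300)
f = 64/Re = 0.6593
h_f = f(L/D)V²/(2g) = 0.6593·(22.1/0.02800)·1.21²/(2·9.81) = 38.83 m
Δp = ρg·h_f = 912.0·9.81·38.83 = 347.4 kPa

Δp ≈ 347 kPa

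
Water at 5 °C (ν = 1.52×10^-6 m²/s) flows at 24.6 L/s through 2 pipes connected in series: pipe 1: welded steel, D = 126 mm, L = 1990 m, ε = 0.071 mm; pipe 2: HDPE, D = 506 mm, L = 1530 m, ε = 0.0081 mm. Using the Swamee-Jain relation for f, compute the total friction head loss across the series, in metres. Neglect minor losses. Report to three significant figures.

H ≈ 61.5 m

Pipe 1: V = 1.973 m/s, Re = 1.64×10^5, ε/D = 5.63×10^-4, f = 0.01961, h_1 = f(L/D)V²/2g = 61.45 m
Pipe 2: V = 0.1223 m/s, Re = 4.07×10^4, ε/D = 1.60×10^-5, f = 0.02181, h_2 = f(L/D)V²/2g = 0.05031 m
Series → Q common, losses add: H = Σh = 61.50 m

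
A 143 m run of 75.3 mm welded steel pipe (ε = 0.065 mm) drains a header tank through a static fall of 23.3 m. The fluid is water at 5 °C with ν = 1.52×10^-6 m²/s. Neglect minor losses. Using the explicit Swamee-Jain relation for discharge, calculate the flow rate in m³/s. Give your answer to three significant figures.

Q ≈ 0.0152 m³/s

Swamee-Jain (Type II): Q = -0.965·√(gD⁵h_f/L)·ln[ε/(3.7D) + √(3.17ν²L/(gD³h_f))]
√(gD⁵h_f/L) = √(9.81·0.0753⁵·23.3/143) = 0.001967
ε/(3.7D) = 2.33×10^-4; √(3.17ν²L/(gD³h_f)) = 1.04×10^-4
Q = -0.965·0.001967·ln(3.369×10^-4) = 0.01518 m³/s
Check: V = 3.41 m/s, Re = 1.69×10^5, f = 0.02088, h_f = 23.5 m ≈ 23.3 m ✓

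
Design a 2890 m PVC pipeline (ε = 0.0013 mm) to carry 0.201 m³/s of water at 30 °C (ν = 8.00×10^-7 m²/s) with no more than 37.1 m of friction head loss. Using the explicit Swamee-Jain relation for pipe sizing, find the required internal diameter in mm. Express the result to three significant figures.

D ≈ 317 mm

Swamee-Jain (Type III): D = 0.66·[ε^1.25·(LQ²/(gh_f))^4.75 + ν·Q^9.4·(L/(gh_f))^5.2]^0.04
LQ²/(gh_f) = 0.3208; L/(gh_f) = 7.941
Term 1 = ε^1.25·(…)^4.75 = 1.98×10^-10; Term 2 = ν·Q^9.4·(…)^5.2 = 1.08×10^-8
D = 0.66·(1.98×10^-10 + 1.08×10^-8)^0.04 = 0.3171 m = 317 mm
Check: V = 2.55 m/s, Re = 1.01×10^6, f = 0.01169, h_f = 35.2 m ≈ 37.1 m ✓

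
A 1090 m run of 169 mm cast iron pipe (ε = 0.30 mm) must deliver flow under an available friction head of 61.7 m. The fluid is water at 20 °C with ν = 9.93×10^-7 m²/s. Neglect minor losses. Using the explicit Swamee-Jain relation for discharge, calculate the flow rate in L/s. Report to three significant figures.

Q ≈ 63.9 L/s

Swamee-Jain (Type II): Q = -0.965·√(gD⁵h_f/L)·ln[ε/(3.7D) + √(3.17ν²L/(gD³h_f))]
√(gD⁵h_f/L) = √(9.81·0.169⁵·61.7/1090) = 0.008749
ε/(3.7D) = 4.80×10^-4; √(3.17ν²L/(gD³h_f)) = 3.41×10^-5
Q = -0.965·0.008749·ln(5.139×10^-4) = 0.06394 m³/s
Check: V = 2.85 m/s, Re = 4.85×10^5, f = 0.02322, h_f = 62.0 m ≈ 61.7 m ✓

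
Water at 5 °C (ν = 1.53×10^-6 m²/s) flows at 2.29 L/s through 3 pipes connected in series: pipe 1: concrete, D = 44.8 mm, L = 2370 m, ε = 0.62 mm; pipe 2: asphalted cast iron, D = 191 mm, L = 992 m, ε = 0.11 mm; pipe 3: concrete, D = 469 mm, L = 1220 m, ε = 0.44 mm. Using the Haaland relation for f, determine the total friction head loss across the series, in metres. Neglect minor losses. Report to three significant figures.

Pipe 1: V = 1.453 m/s, Re = 4.25×10^4, ε/D = 0.0138, f = 0.04360, h_1 = f(L/D)V²/2g = 248.1 m
Pipe 2: V = 0.07992 m/s, Re = 9980, ε/D = 5.76×10^-4, f = 0.03162, h_2 = f(L/D)V²/2g = 0.05346 m
Pipe 3: V = 0.01326 m/s, Re = 4060, ε/D = 9.38×10^-4, f = 0.04097, h_3 = f(L/D)V²/2g = 9.544×10^-4 m
Series → Q common, losses add: H = Σh = 248.2 m

H ≈ 248 m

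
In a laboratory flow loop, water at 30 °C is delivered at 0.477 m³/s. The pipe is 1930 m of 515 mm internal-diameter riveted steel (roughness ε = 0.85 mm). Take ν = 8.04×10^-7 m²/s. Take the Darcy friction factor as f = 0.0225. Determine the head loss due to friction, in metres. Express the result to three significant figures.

h_f ≈ 22.5 m

V = 4Q/(πD²) = 4·0.477/(π·0.515²) = 2.290 m/s
h_f = f(L/D)V²/(2g) = 0.02250·(1930/0.515)·2.290²/(2·9.81) = 22.54 m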